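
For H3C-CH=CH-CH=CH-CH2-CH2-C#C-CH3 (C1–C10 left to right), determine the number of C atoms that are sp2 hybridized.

4

C1: sp3
C2: sp2 ✓
C3: sp2 ✓
C4: sp2 ✓
C5: sp2 ✓
C6: sp3
C7: sp3
C8: sp
C9: sp
C10: sp3
C2, C3, C4, C5 → 4 sp2 carbons.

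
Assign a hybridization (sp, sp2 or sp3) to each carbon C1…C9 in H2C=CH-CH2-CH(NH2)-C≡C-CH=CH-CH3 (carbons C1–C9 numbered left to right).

C1 has 3 σ bonds, plus one π bond: steric number 3 → sp2.
C2 (3 σ bonds, plus one π bond) has steric number 3: sp2.
C3: 4 σ bonds; 4 regions of electron density → sp3.
C4 carries 4 σ bonds, giving a steric number of 4, so it is sp3.
C5 carries 2 σ bonds, plus two π bonds, giving a steric number of 2, so it is sp.
C6: 2 σ bonds, plus two π bonds — 2 electron domains, sp.
C7 is sp2: 3 σ bonds, plus one π bond, 3 electron-density regions.
C8 has 3 σ bonds, plus one π bond: steric number 3 → sp2.
C9: 4 σ bonds; 4 regions of electron density → sp3.

C1 sp2, C2 sp2, C3 sp3, C4 sp3, C5 sp, C6 sp, C7 sp2, C8 sp2, C9 sp3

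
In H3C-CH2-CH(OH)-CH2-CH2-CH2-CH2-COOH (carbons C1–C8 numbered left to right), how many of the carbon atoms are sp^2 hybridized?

1

C1: sp3
C2: sp3
C3: sp3
C4: sp3
C5: sp3
C6: sp3
C7: sp3
C8: sp2 ✓
C8 → 1 sp2 carbon.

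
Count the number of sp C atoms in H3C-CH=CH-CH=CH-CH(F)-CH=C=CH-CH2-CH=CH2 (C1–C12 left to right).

C1: sp3
C2: sp2
C3: sp2
C4: sp2
C5: sp2
C6: sp3
C7: sp2
C8: sp ✓
C9: sp2
C10: sp3
C11: sp2
C12: sp2
C8 → 1 sp carbon.

1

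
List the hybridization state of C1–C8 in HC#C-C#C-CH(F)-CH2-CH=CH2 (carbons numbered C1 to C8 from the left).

C1 sp, C2 sp, C3 sp, C4 sp, C5 sp3, C6 sp3, C7 sp2, C8 sp2

C1 has 2 σ bonds, plus two π bonds: steric number 2 → sp.
C2: 2 σ bonds, plus two π bonds; 2 regions of electron density → sp.
C3 has 2 σ bonds, plus two π bonds: steric number 2 → sp.
C4 carries 2 σ bonds, plus two π bonds, giving a steric number of 2, so it is sp.
C5: 4 σ bonds; 4 regions of electron density → sp3.
C6 is sp3: 4 σ bonds, 4 electron-density regions.
C7 (3 σ bonds, plus one π bond) has steric number 3: sp2.
C8 (3 σ bonds, plus one π bond) has steric number 3: sp2.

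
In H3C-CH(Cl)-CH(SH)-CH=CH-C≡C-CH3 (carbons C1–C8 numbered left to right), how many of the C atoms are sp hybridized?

2

C1: sp3
C2: sp3
C3: sp3
C4: sp2
C5: sp2
C6: sp ✓
C7: sp ✓
C8: sp3
C6, C7 → 2 sp carbons.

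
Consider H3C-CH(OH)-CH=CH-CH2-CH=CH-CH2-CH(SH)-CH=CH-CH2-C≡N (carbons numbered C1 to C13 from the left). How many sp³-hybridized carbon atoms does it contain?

C1: sp3 ✓
C2: sp3 ✓
C3: sp2
C4: sp2
C5: sp3 ✓
C6: sp2
C7: sp2
C8: sp3 ✓
C9: sp3 ✓
C10: sp2
C11: sp2
C12: sp3 ✓
C13: sp
C1, C2, C5, C8, C9, C12 → 6 sp3 carbons.

6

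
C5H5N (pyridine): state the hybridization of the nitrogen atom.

N has two σ bonds and one lone pair in the ring plane (steric number 3 → sp2); its p orbital contributes one electron to the aromatic π system via the C=N double bond.

sp^2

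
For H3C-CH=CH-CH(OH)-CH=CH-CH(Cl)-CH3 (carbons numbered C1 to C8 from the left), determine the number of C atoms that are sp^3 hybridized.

4

C1: sp3 ✓
C2: sp2
C3: sp2
C4: sp3 ✓
C5: sp2
C6: sp2
C7: sp3 ✓
C8: sp3 ✓
C1, C4, C7, C8 → 4 sp3 carbons.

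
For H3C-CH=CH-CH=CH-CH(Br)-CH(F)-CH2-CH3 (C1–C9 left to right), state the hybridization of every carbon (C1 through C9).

C1 sp3, C2 sp2, C3 sp2, C4 sp2, C5 sp2, C6 sp3, C7 sp3, C8 sp3, C9 sp3

C1 — 4 σ bonds. Steric number 4, so sp3.
C2: 3 σ bonds, plus one π bond; 3 regions of electron density → sp2.
C3 carries 3 σ bonds, plus one π bond, giving a steric number of 3, so it is sp2.
C4: 3 σ bonds, plus one π bond; 3 regions of electron density → sp2.
C5 — 3 σ bonds, plus one π bond. Steric number 3, so sp2.
C6 (4 σ bonds) has steric number 4: sp3.
C7 — 4 σ bonds. Steric number 4, so sp3.
C8: 4 σ bonds; 4 regions of electron density → sp3.
C9 — 4 σ bonds. Steric number 4, so sp3.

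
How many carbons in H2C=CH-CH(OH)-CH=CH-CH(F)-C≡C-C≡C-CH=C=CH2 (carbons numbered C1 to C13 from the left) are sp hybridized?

C1: sp2
C2: sp2
C3: sp3
C4: sp2
C5: sp2
C6: sp3
C7: sp ✓
C8: sp ✓
C9: sp ✓
C10: sp ✓
C11: sp2
C12: sp ✓
C13: sp2
C7, C8, C9, C10, C12 → 5 sp carbons.

5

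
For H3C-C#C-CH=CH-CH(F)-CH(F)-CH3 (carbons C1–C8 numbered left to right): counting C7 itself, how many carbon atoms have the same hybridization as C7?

4

C7 is sp3 (only σ bonds).
C1: sp3 ✓
C2: sp
C3: sp
C4: sp2
C5: sp2
C6: sp3 ✓
C7: sp3 ✓
C8: sp3 ✓
4 carbons are sp3.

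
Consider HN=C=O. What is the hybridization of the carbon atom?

The carbon atom (2 σ bonds, plus two π bonds) has steric number 2: sp.

sp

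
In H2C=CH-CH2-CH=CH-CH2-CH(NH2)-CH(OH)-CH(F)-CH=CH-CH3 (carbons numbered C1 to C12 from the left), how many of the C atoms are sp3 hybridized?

C1: sp2
C2: sp2
C3: sp3 ✓
C4: sp2
C5: sp2
C6: sp3 ✓
C7: sp3 ✓
C8: sp3 ✓
C9: sp3 ✓
C10: sp2
C11: sp2
C12: sp3 ✓
C3, C6, C7, C8, C9, C12 → 6 sp3 carbons.

6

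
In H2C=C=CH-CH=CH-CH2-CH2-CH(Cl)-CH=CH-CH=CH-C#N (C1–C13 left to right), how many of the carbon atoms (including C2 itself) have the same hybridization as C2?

2

C2 is sp (two π bonds).
C1: sp2
C2: sp ✓
C3: sp2
C4: sp2
C5: sp2
C6: sp3
C7: sp3
C8: sp3
C9: sp2
C10: sp2
C11: sp2
C12: sp2
C13: sp ✓
2 carbons are sp.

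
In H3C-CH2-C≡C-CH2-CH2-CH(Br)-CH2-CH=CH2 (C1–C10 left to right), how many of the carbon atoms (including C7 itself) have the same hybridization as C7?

6

C7 is sp3 (only σ bonds).
C1: sp3 ✓
C2: sp3 ✓
C3: sp
C4: sp
C5: sp3 ✓
C6: sp3 ✓
C7: sp3 ✓
C8: sp3 ✓
C9: sp2
C10: sp2
6 carbons are sp3.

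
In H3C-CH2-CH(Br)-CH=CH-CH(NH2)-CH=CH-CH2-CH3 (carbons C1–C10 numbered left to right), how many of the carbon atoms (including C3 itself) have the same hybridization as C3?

C3 is sp3 (only σ bonds).
C1: sp3 ✓
C2: sp3 ✓
C3: sp3 ✓
C4: sp2
C5: sp2
C6: sp3 ✓
C7: sp2
C8: sp2
C9: sp3 ✓
C10: sp3 ✓
6 carbons are sp3.

6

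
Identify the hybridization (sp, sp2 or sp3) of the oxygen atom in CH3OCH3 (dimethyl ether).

sp3

Two σ bonds + two lone pairs = steric number 4 → sp3.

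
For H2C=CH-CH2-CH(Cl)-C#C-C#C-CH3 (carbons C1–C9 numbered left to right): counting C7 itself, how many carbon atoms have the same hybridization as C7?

4

C7 is sp (two π bonds).
C1: sp2
C2: sp2
C3: sp3
C4: sp3
C5: sp ✓
C6: sp ✓
C7: sp ✓
C8: sp ✓
C9: sp3
4 carbons are sp.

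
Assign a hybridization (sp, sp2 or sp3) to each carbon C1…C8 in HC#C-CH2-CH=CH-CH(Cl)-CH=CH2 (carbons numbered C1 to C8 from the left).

C1 (2 σ bonds, plus two π bonds) has steric number 2: sp.
C2: 2 σ bonds, plus two π bonds; 2 regions of electron density → sp.
C3 — 4 σ bonds. Steric number 4, so sp3.
C4 carries 3 σ bonds, plus one π bond, giving a steric number of 3, so it is sp2.
C5 — 3 σ bonds, plus one π bond. Steric number 3, so sp2.
C6: 4 σ bonds; 4 regions of electron density → sp3.
C7: 3 σ bonds, plus one π bond — 3 electron domains, sp2.
C8 is sp2: 3 σ bonds, plus one π bond, 3 electron-density regions.

C1 sp, C2 sp, C3 sp3, C4 sp2, C5 sp2, C6 sp3, C7 sp2, C8 sp2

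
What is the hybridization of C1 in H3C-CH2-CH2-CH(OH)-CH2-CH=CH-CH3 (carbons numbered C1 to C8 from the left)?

sp^3

C1 (4 σ bonds) has steric number 4: sp3.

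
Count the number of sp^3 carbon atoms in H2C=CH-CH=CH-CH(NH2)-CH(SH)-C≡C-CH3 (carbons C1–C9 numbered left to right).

C1: sp2
C2: sp2
C3: sp2
C4: sp2
C5: sp3 ✓
C6: sp3 ✓
C7: sp
C8: sp
C9: sp3 ✓
C5, C6, C9 → 3 sp3 carbons.

3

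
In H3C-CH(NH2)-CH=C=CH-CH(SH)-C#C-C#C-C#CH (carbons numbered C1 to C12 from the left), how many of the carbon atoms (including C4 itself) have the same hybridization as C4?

7

C4 is sp (two π bonds).
C1: sp3
C2: sp3
C3: sp2
C4: sp ✓
C5: sp2
C6: sp3
C7: sp ✓
C8: sp ✓
C9: sp ✓
C10: sp ✓
C11: sp ✓
C12: sp ✓
7 carbons are sp.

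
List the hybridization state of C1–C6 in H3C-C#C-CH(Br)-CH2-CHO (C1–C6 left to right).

C1 sp3, C2 sp, C3 sp, C4 sp3, C5 sp3, C6 sp2

C1 (4 σ bonds) has steric number 4: sp3.
C2: 2 σ bonds, plus two π bonds; 2 regions of electron density → sp.
C3: 2 σ bonds, plus two π bonds — 2 electron domains, sp.
C4 has 4 σ bonds: steric number 4 → sp3.
C5 has 4 σ bonds: steric number 4 → sp3.
C6 is sp2: 3 σ bonds, plus one π bond, 3 electron-density regions.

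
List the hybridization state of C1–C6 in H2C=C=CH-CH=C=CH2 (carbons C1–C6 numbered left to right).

C1 — 3 σ bonds, plus one π bond. Steric number 3, so sp2.
C2 has 2 σ bonds, plus two π bonds: steric number 2 → sp.
C3 (3 σ bonds, plus one π bond) has steric number 3: sp2.
C4 — 3 σ bonds, plus one π bond. Steric number 3, so sp2.
C5 is sp: 2 σ bonds, plus two π bonds, 2 electron-density regions.
C6 (3 σ bonds, plus one π bond) has steric number 3: sp2.

C1 sp2, C2 sp, C3 sp2, C4 sp2, C5 sp, C6 sp2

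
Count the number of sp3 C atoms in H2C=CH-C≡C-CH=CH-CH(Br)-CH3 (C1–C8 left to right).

2

C1: sp2
C2: sp2
C3: sp
C4: sp
C5: sp2
C6: sp2
C7: sp3 ✓
C8: sp3 ✓
C7, C8 → 2 sp3 carbons.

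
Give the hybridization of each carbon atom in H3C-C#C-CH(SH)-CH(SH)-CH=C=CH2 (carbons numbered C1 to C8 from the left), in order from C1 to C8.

C1 carries 4 σ bonds, giving a steric number of 4, so it is sp3.
C2 is sp: 2 σ bonds, plus two π bonds, 2 electron-density regions.
C3 carries 2 σ bonds, plus two π bonds, giving a steric number of 2, so it is sp.
C4: 4 σ bonds — 4 electron domains, sp3.
C5 carries 4 σ bonds, giving a steric number of 4, so it is sp3.
C6 — 3 σ bonds, plus one π bond. Steric number 3, so sp2.
C7 has 2 σ bonds, plus two π bonds: steric number 2 → sp.
C8 — 3 σ bonds, plus one π bond. Steric number 3, so sp2.

C1 sp3, C2 sp, C3 sp, C4 sp3, C5 sp3, C6 sp2, C7 sp, C8 sp2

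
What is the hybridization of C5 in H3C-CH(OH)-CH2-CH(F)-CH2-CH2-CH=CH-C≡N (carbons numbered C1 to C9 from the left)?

C5 (4 σ bonds) has steric number 4: sp3.

sp^3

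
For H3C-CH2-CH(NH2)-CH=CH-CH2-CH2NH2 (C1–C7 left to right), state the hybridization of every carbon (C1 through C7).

C1: 4 σ bonds; 4 regions of electron density → sp3.
C2: 4 σ bonds — 4 electron domains, sp3.
C3: 4 σ bonds — 4 electron domains, sp3.
C4 is sp2: 3 σ bonds, plus one π bond, 3 electron-density regions.
C5 has 3 σ bonds, plus one π bond: steric number 3 → sp2.
C6 carries 4 σ bonds, giving a steric number of 4, so it is sp3.
C7 — 4 σ bonds. Steric number 4, so sp3.

C1 sp3, C2 sp3, C3 sp3, C4 sp2, C5 sp2, C6 sp3, C7 sp3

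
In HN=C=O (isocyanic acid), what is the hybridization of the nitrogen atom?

sp²

The nitrogen atom has 2 σ bonds and 1 lone pair, plus one π bond: steric number 3 → sp2.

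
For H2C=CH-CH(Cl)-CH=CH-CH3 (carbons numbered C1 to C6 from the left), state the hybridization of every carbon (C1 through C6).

C1 is sp2: 3 σ bonds, plus one π bond, 3 electron-density regions.
C2: 3 σ bonds, plus one π bond; 3 regions of electron density → sp2.
C3: 4 σ bonds; 4 regions of electron density → sp3.
C4 carries 3 σ bonds, plus one π bond, giving a steric number of 3, so it is sp2.
C5: 3 σ bonds, plus one π bond; 3 regions of electron density → sp2.
C6 is sp3: 4 σ bonds, 4 electron-density regions.

C1 sp2, C2 sp2, C3 sp3, C4 sp2, C5 sp2, C6 sp3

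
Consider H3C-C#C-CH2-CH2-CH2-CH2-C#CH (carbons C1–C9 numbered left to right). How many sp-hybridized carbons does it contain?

C1: sp3
C2: sp ✓
C3: sp ✓
C4: sp3
C5: sp3
C6: sp3
C7: sp3
C8: sp ✓
C9: sp ✓
C2, C3, C8, C9 → 4 sp carbons.

4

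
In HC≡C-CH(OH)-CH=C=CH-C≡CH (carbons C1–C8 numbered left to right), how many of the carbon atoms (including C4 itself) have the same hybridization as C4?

C4 is sp2 (one π bond).
C1: sp
C2: sp
C3: sp3
C4: sp2 ✓
C5: sp
C6: sp2 ✓
C7: sp
C8: sp
2 carbons are sp2.

2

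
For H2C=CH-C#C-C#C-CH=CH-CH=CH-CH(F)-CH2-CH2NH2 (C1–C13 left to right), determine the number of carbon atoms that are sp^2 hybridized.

C1: sp2 ✓
C2: sp2 ✓
C3: sp
C4: sp
C5: sp
C6: sp
C7: sp2 ✓
C8: sp2 ✓
C9: sp2 ✓
C10: sp2 ✓
C11: sp3
C12: sp3
C13: sp3
C1, C2, C7, C8, C9, C10 → 6 sp2 carbons.

6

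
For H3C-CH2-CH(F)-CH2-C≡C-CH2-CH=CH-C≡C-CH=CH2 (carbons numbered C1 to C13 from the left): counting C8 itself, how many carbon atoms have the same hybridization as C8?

C8 is sp2 (one π bond).
C1: sp3
C2: sp3
C3: sp3
C4: sp3
C5: sp
C6: sp
C7: sp3
C8: sp2 ✓
C9: sp2 ✓
C10: sp
C11: sp
C12: sp2 ✓
C13: sp2 ✓
4 carbons are sp2.

4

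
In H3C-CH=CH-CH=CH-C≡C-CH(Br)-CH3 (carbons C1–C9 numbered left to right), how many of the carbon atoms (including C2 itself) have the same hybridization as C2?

C2 is sp2 (one π bond).
C1: sp3
C2: sp2 ✓
C3: sp2 ✓
C4: sp2 ✓
C5: sp2 ✓
C6: sp
C7: sp
C8: sp3
C9: sp3
4 carbons are sp2.

4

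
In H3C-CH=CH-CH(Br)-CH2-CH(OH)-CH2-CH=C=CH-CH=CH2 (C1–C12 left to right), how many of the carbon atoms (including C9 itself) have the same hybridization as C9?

C9 is sp (two π bonds).
C1: sp3
C2: sp2
C3: sp2
C4: sp3
C5: sp3
C6: sp3
C7: sp3
C8: sp2
C9: sp ✓
C10: sp2
C11: sp2
C12: sp2
1 carbon is sp.

1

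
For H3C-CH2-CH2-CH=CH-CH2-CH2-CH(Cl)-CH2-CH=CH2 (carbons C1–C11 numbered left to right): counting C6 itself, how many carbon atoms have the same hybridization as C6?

7

C6 is sp3 (only σ bonds).
C1: sp3 ✓
C2: sp3 ✓
C3: sp3 ✓
C4: sp2
C5: sp2
C6: sp3 ✓
C7: sp3 ✓
C8: sp3 ✓
C9: sp3 ✓
C10: sp2
C11: sp2
7 carbons are sp3.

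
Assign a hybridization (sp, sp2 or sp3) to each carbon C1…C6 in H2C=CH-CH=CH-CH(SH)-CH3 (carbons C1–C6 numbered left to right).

C1 — 3 σ bonds, plus one π bond. Steric number 3, so sp2.
C2 has 3 σ bonds, plus one π bond: steric number 3 → sp2.
C3 has 3 σ bonds, plus one π bond: steric number 3 → sp2.
C4 is sp2: 3 σ bonds, plus one π bond, 3 electron-density regions.
C5 carries 4 σ bonds, giving a steric number of 4, so it is sp3.
C6: 4 σ bonds — 4 electron domains, sp3.

C1 sp2, C2 sp2, C3 sp2, C4 sp2, C5 sp3, C6 sp3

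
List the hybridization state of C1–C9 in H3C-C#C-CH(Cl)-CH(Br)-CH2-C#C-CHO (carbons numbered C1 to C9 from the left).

C1: 4 σ bonds; 4 regions of electron density → sp3.
C2 (2 σ bonds, plus two π bonds) has steric number 2: sp.
C3 carries 2 σ bonds, plus two π bonds, giving a steric number of 2, so it is sp.
C4 is sp3: 4 σ bonds, 4 electron-density regions.
C5 has 4 σ bonds: steric number 4 → sp3.
C6 — 4 σ bonds. Steric number 4, so sp3.
C7 carries 2 σ bonds, plus two π bonds, giving a steric number of 2, so it is sp.
C8 (2 σ bonds, plus two π bonds) has steric number 2: sp.
C9 — 3 σ bonds, plus one π bond. Steric number 3, so sp2.

C1 sp3, C2 sp, C3 sp, C4 sp3, C5 sp3, C6 sp3, C7 sp, C8 sp, C9 sp2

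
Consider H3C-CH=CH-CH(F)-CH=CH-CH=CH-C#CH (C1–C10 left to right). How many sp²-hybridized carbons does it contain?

6

C1: sp3
C2: sp2 ✓
C3: sp2 ✓
C4: sp3
C5: sp2 ✓
C6: sp2 ✓
C7: sp2 ✓
C8: sp2 ✓
C9: sp
C10: sp
C2, C3, C5, C6, C7, C8 → 6 sp2 carbons.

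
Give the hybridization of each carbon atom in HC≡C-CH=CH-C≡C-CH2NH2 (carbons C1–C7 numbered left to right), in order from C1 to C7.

C1 sp, C2 sp, C3 sp2, C4 sp2, C5 sp, C6 sp, C7 sp3

C1 (2 σ bonds, plus two π bonds) has steric number 2: sp.
C2: 2 σ bonds, plus two π bonds; 2 regions of electron density → sp.
C3 carries 3 σ bonds, plus one π bond, giving a steric number of 3, so it is sp2.
C4: 3 σ bonds, plus one π bond — 3 electron domains, sp2.
C5: 2 σ bonds, plus two π bonds — 2 electron domains, sp.
C6: 2 σ bonds, plus two π bonds — 2 electron domains, sp.
C7 (4 σ bonds) has steric number 4: sp3.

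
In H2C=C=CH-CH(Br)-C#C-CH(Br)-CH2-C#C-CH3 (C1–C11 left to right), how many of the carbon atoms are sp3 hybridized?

4

C1: sp2
C2: sp
C3: sp2
C4: sp3 ✓
C5: sp
C6: sp
C7: sp3 ✓
C8: sp3 ✓
C9: sp
C10: sp
C11: sp3 ✓
C4, C7, C8, C11 → 4 sp3 carbons.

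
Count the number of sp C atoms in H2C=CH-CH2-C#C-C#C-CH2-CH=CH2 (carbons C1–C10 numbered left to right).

4

C1: sp2
C2: sp2
C3: sp3
C4: sp ✓
C5: sp ✓
C6: sp ✓
C7: sp ✓
C8: sp3
C9: sp2
C10: sp2
C4, C5, C6, C7 → 4 sp carbons.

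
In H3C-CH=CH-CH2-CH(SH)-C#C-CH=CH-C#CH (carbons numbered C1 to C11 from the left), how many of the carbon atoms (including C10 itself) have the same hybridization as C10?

C10 is sp (two π bonds).
C1: sp3
C2: sp2
C3: sp2
C4: sp3
C5: sp3
C6: sp ✓
C7: sp ✓
C8: sp2
C9: sp2
C10: sp ✓
C11: sp ✓
4 carbons are sp.

4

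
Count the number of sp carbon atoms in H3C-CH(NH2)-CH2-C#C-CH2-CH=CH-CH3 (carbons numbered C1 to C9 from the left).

2

C1: sp3
C2: sp3
C3: sp3
C4: sp ✓
C5: sp ✓
C6: sp3
C7: sp2
C8: sp2
C9: sp3
C4, C5 → 2 sp carbons.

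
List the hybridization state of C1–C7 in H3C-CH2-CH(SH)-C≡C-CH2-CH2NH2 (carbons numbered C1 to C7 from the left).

C1 sp3, C2 sp3, C3 sp3, C4 sp, C5 sp, C6 sp3, C7 sp3

C1: 4 σ bonds; 4 regions of electron density → sp3.
C2 has 4 σ bonds: steric number 4 → sp3.
C3 carries 4 σ bonds, giving a steric number of 4, so it is sp3.
C4 is sp: 2 σ bonds, plus two π bonds, 2 electron-density regions.
C5 has 2 σ bonds, plus two π bonds: steric number 2 → sp.
C6: 4 σ bonds; 4 regions of electron density → sp3.
C7 carries 4 σ bonds, giving a steric number of 4, so it is sp3.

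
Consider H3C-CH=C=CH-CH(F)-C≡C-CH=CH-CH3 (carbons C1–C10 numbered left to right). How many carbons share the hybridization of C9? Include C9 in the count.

C9 is sp2 (one π bond).
C1: sp3
C2: sp2 ✓
C3: sp
C4: sp2 ✓
C5: sp3
C6: sp
C7: sp
C8: sp2 ✓
C9: sp2 ✓
C10: sp3
4 carbons are sp2.

4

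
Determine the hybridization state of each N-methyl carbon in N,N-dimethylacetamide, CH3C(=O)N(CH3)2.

sp3

Each N-methyl carbon is sp3: 4 σ bonds, 4 electron-density regions.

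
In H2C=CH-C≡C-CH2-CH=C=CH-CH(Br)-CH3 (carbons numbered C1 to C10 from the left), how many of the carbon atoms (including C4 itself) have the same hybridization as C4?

C4 is sp (two π bonds).
C1: sp2
C2: sp2
C3: sp ✓
C4: sp ✓
C5: sp3
C6: sp2
C7: sp ✓
C8: sp2
C9: sp3
C10: sp3
3 carbons are sp.

3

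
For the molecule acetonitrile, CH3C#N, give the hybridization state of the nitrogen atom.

sp

N has one σ bond and one lone pair: steric number 2 → sp.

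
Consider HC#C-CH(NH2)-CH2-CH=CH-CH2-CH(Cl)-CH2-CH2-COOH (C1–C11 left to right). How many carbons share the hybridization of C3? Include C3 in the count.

6

C3 is sp3 (only σ bonds).
C1: sp
C2: sp
C3: sp3 ✓
C4: sp3 ✓
C5: sp2
C6: sp2
C7: sp3 ✓
C8: sp3 ✓
C9: sp3 ✓
C10: sp3 ✓
C11: sp2
6 carbons are sp3.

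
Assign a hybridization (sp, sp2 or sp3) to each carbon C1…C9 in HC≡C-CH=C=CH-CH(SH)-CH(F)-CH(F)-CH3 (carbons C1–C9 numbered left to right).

C1 is sp: 2 σ bonds, plus two π bonds, 2 electron-density regions.
C2 — 2 σ bonds, plus two π bonds. Steric number 2, so sp.
C3: 3 σ bonds, plus one π bond; 3 regions of electron density → sp2.
C4 (2 σ bonds, plus two π bonds) has steric number 2: sp.
C5 carries 3 σ bonds, plus one π bond, giving a steric number of 3, so it is sp2.
C6: 4 σ bonds; 4 regions of electron density → sp3.
C7: 4 σ bonds; 4 regions of electron density → sp3.
C8 is sp3: 4 σ bonds, 4 electron-density regions.
C9 is sp3: 4 σ bonds, 4 electron-density regions.

C1 sp, C2 sp, C3 sp2, C4 sp, C5 sp2, C6 sp3, C7 sp3, C8 sp3, C9 sp3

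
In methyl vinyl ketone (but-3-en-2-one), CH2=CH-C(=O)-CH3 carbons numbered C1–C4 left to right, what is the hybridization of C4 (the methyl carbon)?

sp3

C4 (the methyl carbon) carries 4 σ bonds, giving a steric number of 4, so it is sp3.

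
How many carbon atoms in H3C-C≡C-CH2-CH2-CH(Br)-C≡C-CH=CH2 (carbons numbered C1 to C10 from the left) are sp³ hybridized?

4

C1: sp3 ✓
C2: sp
C3: sp
C4: sp3 ✓
C5: sp3 ✓
C6: sp3 ✓
C7: sp
C8: sp
C9: sp2
C10: sp2
C1, C4, C5, C6 → 4 sp3 carbons.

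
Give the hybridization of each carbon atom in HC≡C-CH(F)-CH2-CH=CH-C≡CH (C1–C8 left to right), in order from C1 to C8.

C1: 2 σ bonds, plus two π bonds; 2 regions of electron density → sp.
C2 has 2 σ bonds, plus two π bonds: steric number 2 → sp.
C3 is sp3: 4 σ bonds, 4 electron-density regions.
C4 (4 σ bonds) has steric number 4: sp3.
C5 has 3 σ bonds, plus one π bond: steric number 3 → sp2.
C6 is sp2: 3 σ bonds, plus one π bond, 3 electron-density regions.
C7 has 2 σ bonds, plus two π bonds: steric number 2 → sp.
C8: 2 σ bonds, plus two π bonds — 2 electron domains, sp.

C1 sp, C2 sp, C3 sp3, C4 sp3, C5 sp2, C6 sp2, C7 sp, C8 sp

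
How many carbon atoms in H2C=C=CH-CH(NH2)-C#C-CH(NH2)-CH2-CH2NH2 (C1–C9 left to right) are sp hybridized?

3

C1: sp2
C2: sp ✓
C3: sp2
C4: sp3
C5: sp ✓
C6: sp ✓
C7: sp3
C8: sp3
C9: sp3
C2, C5, C6 → 3 sp carbons.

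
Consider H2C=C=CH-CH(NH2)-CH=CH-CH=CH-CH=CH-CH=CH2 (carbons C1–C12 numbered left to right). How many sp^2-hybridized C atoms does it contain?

C1: sp2 ✓
C2: sp
C3: sp2 ✓
C4: sp3
C5: sp2 ✓
C6: sp2 ✓
C7: sp2 ✓
C8: sp2 ✓
C9: sp2 ✓
C10: sp2 ✓
C11: sp2 ✓
C12: sp2 ✓
C1, C3, C5, C6, C7, C8, C9, C10, C11, C12 → 10 sp2 carbons.

10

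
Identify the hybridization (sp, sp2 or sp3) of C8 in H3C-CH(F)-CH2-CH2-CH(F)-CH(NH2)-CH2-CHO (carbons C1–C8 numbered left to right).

C8 is sp2: 3 σ bonds, plus one π bond, 3 electron-density regions.

sp²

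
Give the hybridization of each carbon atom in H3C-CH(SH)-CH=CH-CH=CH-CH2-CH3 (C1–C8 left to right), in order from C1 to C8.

C1: 4 σ bonds — 4 electron domains, sp3.
C2: 4 σ bonds — 4 electron domains, sp3.
C3 — 3 σ bonds, plus one π bond. Steric number 3, so sp2.
C4 has 3 σ bonds, plus one π bond: steric number 3 → sp2.
C5 — 3 σ bonds, plus one π bond. Steric number 3, so sp2.
C6 — 3 σ bonds, plus one π bond. Steric number 3, so sp2.
C7: 4 σ bonds; 4 regions of electron density → sp3.
C8 (4 σ bonds) has steric number 4: sp3.

C1 sp3, C2 sp3, C3 sp2, C4 sp2, C5 sp2, C6 sp2, C7 sp3, C8 sp3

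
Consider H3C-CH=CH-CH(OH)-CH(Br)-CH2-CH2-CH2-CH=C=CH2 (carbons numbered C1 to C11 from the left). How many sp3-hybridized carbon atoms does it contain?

C1: sp3 ✓
C2: sp2
C3: sp2
C4: sp3 ✓
C5: sp3 ✓
C6: sp3 ✓
C7: sp3 ✓
C8: sp3 ✓
C9: sp2
C10: sp
C11: sp2
C1, C4, C5, C6, C7, C8 → 6 sp3 carbons.

6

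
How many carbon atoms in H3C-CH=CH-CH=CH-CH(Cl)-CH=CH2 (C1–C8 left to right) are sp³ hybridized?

2

C1: sp3 ✓
C2: sp2
C3: sp2
C4: sp2
C5: sp2
C6: sp3 ✓
C7: sp2
C8: sp2
C1, C6 → 2 sp3 carbons.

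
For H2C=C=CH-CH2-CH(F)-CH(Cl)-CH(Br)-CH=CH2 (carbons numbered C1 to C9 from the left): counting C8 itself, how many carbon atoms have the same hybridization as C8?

C8 is sp2 (one π bond).
C1: sp2 ✓
C2: sp
C3: sp2 ✓
C4: sp3
C5: sp3
C6: sp3
C7: sp3
C8: sp2 ✓
C9: sp2 ✓
4 carbons are sp2.

4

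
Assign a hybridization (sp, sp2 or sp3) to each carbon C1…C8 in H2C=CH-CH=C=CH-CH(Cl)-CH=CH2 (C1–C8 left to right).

C1: 3 σ bonds, plus one π bond — 3 electron domains, sp2.
C2 — 3 σ bonds, plus one π bond. Steric number 3, so sp2.
C3: 3 σ bonds, plus one π bond — 3 electron domains, sp2.
C4 is sp: 2 σ bonds, plus two π bonds, 2 electron-density regions.
C5: 3 σ bonds, plus one π bond; 3 regions of electron density → sp2.
C6 carries 4 σ bonds, giving a steric number of 4, so it is sp3.
C7 carries 3 σ bonds, plus one π bond, giving a steric number of 3, so it is sp2.
C8: 3 σ bonds, plus one π bond; 3 regions of electron density → sp2.

C1 sp2, C2 sp2, C3 sp2, C4 sp, C5 sp2, C6 sp3, C7 sp2, C8 sp2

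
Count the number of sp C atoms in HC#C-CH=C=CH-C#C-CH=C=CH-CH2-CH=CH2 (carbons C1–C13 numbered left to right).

6

C1: sp ✓
C2: sp ✓
C3: sp2
C4: sp ✓
C5: sp2
C6: sp ✓
C7: sp ✓
C8: sp2
C9: sp ✓
C10: sp2
C11: sp3
C12: sp2
C13: sp2
C1, C2, C4, C6, C7, C9 → 6 sp carbons.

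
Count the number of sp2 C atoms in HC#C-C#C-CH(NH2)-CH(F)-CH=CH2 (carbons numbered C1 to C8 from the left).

C1: sp
C2: sp
C3: sp
C4: sp
C5: sp3
C6: sp3
C7: sp2 ✓
C8: sp2 ✓
C7, C8 → 2 sp2 carbons.

2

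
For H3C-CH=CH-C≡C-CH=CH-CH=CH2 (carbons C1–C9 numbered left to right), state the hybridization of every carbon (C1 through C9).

C1 has 4 σ bonds: steric number 4 → sp3.
C2 carries 3 σ bonds, plus one π bond, giving a steric number of 3, so it is sp2.
C3 — 3 σ bonds, plus one π bond. Steric number 3, so sp2.
C4 has 2 σ bonds, plus two π bonds: steric number 2 → sp.
C5 — 2 σ bonds, plus two π bonds. Steric number 2, so sp.
C6 — 3 σ bonds, plus one π bond. Steric number 3, so sp2.
C7 — 3 σ bonds, plus one π bond. Steric number 3, so sp2.
C8 — 3 σ bonds, plus one π bond. Steric number 3, so sp2.
C9 — 3 σ bonds, plus one π bond. Steric number 3, so sp2.

C1 sp3, C2 sp2, C3 sp2, C4 sp, C5 sp, C6 sp2, C7 sp2, C8 sp2, C9 sp2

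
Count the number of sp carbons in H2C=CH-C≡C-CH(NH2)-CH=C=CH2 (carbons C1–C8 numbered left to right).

C1: sp2
C2: sp2
C3: sp ✓
C4: sp ✓
C5: sp3
C6: sp2
C7: sp ✓
C8: sp2
C3, C4, C7 → 3 sp carbons.

3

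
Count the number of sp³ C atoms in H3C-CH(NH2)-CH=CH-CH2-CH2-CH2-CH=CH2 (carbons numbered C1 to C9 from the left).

5

C1: sp3 ✓
C2: sp3 ✓
C3: sp2
C4: sp2
C5: sp3 ✓
C6: sp3 ✓
C7: sp3 ✓
C8: sp2
C9: sp2
C1, C2, C5, C6, C7 → 5 sp3 carbons.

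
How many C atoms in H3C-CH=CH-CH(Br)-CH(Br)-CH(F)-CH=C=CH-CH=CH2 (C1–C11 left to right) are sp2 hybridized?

6

C1: sp3
C2: sp2 ✓
C3: sp2 ✓
C4: sp3
C5: sp3
C6: sp3
C7: sp2 ✓
C8: sp
C9: sp2 ✓
C10: sp2 ✓
C11: sp2 ✓
C2, C3, C7, C9, C10, C11 → 6 sp2 carbons.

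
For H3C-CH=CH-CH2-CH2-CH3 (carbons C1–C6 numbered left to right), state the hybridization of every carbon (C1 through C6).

C1 — 4 σ bonds. Steric number 4, so sp3.
C2 — 3 σ bonds, plus one π bond. Steric number 3, so sp2.
C3 (3 σ bonds, plus one π bond) has steric number 3: sp2.
C4 carries 4 σ bonds, giving a steric number of 4, so it is sp3.
C5: 4 σ bonds; 4 regions of electron density → sp3.
C6 has 4 σ bonds: steric number 4 → sp3.

C1 sp3, C2 sp2, C3 sp2, C4 sp3, C5 sp3, C6 sp3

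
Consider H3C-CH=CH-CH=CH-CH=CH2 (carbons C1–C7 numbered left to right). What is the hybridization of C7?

sp2

C7 — 3 σ bonds, plus one π bond. Steric number 3, so sp2.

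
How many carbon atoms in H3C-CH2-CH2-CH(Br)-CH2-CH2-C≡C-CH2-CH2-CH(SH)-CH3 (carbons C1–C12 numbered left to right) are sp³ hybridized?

10

C1: sp3 ✓
C2: sp3 ✓
C3: sp3 ✓
C4: sp3 ✓
C5: sp3 ✓
C6: sp3 ✓
C7: sp
C8: sp
C9: sp3 ✓
C10: sp3 ✓
C11: sp3 ✓
C12: sp3 ✓
C1, C2, C3, C4, C5, C6, C9, C10, C11, C12 → 10 sp3 carbons.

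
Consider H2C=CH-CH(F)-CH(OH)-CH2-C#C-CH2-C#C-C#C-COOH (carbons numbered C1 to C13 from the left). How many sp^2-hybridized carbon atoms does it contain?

3

C1: sp2 ✓
C2: sp2 ✓
C3: sp3
C4: sp3
C5: sp3
C6: sp
C7: sp
C8: sp3
C9: sp
C10: sp
C11: sp
C12: sp
C13: sp2 ✓
C1, C2, C13 → 3 sp2 carbons.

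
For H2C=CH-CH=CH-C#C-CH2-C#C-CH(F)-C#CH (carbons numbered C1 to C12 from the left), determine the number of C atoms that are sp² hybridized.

C1: sp2 ✓
C2: sp2 ✓
C3: sp2 ✓
C4: sp2 ✓
C5: sp
C6: sp
C7: sp3
C8: sp
C9: sp
C10: sp3
C11: sp
C12: sp
C1, C2, C3, C4 → 4 sp2 carbons.

4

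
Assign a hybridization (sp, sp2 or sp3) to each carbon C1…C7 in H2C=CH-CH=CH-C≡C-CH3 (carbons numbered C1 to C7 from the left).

C1 has 3 σ bonds, plus one π bond: steric number 3 → sp2.
C2 is sp2: 3 σ bonds, plus one π bond, 3 electron-density regions.
C3 has 3 σ bonds, plus one π bond: steric number 3 → sp2.
C4 is sp2: 3 σ bonds, plus one π bond, 3 electron-density regions.
C5 is sp: 2 σ bonds, plus two π bonds, 2 electron-density regions.
C6: 2 σ bonds, plus two π bonds; 2 regions of electron density → sp.
C7 has 4 σ bonds: steric number 4 → sp3.

C1 sp2, C2 sp2, C3 sp2, C4 sp2, C5 sp, C6 sp, C7 sp3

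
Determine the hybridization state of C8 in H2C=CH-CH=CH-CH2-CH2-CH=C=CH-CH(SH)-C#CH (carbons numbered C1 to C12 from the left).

C8 (2 σ bonds, plus two π bonds) has steric number 2: sp.

sp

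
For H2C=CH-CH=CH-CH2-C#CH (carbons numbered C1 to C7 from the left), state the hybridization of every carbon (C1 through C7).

C1 sp2, C2 sp2, C3 sp2, C4 sp2, C5 sp3, C6 sp, C7 sp

C1 carries 3 σ bonds, plus one π bond, giving a steric number of 3, so it is sp2.
C2 carries 3 σ bonds, plus one π bond, giving a steric number of 3, so it is sp2.
C3 — 3 σ bonds, plus one π bond. Steric number 3, so sp2.
C4 has 3 σ bonds, plus one π bond: steric number 3 → sp2.
C5: 4 σ bonds; 4 regions of electron density → sp3.
C6: 2 σ bonds, plus two π bonds — 2 electron domains, sp.
C7: 2 σ bonds, plus two π bonds; 2 regions of electron density → sp.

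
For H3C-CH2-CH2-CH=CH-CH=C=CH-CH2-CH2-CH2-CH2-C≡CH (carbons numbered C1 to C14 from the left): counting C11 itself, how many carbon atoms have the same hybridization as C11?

7

C11 is sp3 (only σ bonds).
C1: sp3 ✓
C2: sp3 ✓
C3: sp3 ✓
C4: sp2
C5: sp2
C6: sp2
C7: sp
C8: sp2
C9: sp3 ✓
C10: sp3 ✓
C11: sp3 ✓
C12: sp3 ✓
C13: sp
C14: sp
7 carbons are sp3.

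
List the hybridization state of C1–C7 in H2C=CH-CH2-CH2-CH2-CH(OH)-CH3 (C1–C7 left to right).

C1 sp2, C2 sp2, C3 sp3, C4 sp3, C5 sp3, C6 sp3, C7 sp3

C1 — 3 σ bonds, plus one π bond. Steric number 3, so sp2.
C2 carries 3 σ bonds, plus one π bond, giving a steric number of 3, so it is sp2.
C3 (4 σ bonds) has steric number 4: sp3.
C4 — 4 σ bonds. Steric number 4, so sp3.
C5: 4 σ bonds — 4 electron domains, sp3.
C6 — 4 σ bonds. Steric number 4, so sp3.
C7 — 4 σ bonds. Steric number 4, so sp3.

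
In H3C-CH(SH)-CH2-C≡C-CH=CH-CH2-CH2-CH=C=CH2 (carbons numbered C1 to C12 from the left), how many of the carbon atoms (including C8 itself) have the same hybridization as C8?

C8 is sp3 (only σ bonds).
C1: sp3 ✓
C2: sp3 ✓
C3: sp3 ✓
C4: sp
C5: sp
C6: sp2
C7: sp2
C8: sp3 ✓
C9: sp3 ✓
C10: sp2
C11: sp
C12: sp2
5 carbons are sp3.

5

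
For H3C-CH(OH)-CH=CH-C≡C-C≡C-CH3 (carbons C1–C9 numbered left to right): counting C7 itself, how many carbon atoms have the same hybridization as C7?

C7 is sp (two π bonds).
C1: sp3
C2: sp3
C3: sp2
C4: sp2
C5: sp ✓
C6: sp ✓
C7: sp ✓
C8: sp ✓
C9: sp3
4 carbons are sp.

4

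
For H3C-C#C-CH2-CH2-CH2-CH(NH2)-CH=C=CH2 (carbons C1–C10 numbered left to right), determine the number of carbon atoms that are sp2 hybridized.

2

C1: sp3
C2: sp
C3: sp
C4: sp3
C5: sp3
C6: sp3
C7: sp3
C8: sp2 ✓
C9: sp
C10: sp2 ✓
C8, C10 → 2 sp2 carbons.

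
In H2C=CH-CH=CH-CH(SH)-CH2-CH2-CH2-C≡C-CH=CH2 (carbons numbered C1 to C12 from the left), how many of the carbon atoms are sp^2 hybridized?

C1: sp2 ✓
C2: sp2 ✓
C3: sp2 ✓
C4: sp2 ✓
C5: sp3
C6: sp3
C7: sp3
C8: sp3
C9: sp
C10: sp
C11: sp2 ✓
C12: sp2 ✓
C1, C2, C3, C4, C11, C12 → 6 sp2 carbons.

6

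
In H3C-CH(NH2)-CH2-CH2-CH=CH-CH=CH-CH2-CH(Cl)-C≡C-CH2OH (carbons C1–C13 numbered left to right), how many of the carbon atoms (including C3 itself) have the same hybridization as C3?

7

C3 is sp3 (only σ bonds).
C1: sp3 ✓
C2: sp3 ✓
C3: sp3 ✓
C4: sp3 ✓
C5: sp2
C6: sp2
C7: sp2
C8: sp2
C9: sp3 ✓
C10: sp3 ✓
C11: sp
C12: sp
C13: sp3 ✓
7 carbons are sp3.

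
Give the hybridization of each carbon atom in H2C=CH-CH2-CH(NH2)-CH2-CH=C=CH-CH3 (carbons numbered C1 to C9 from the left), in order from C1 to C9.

C1 sp2, C2 sp2, C3 sp3, C4 sp3, C5 sp3, C6 sp2, C7 sp, C8 sp2, C9 sp3

C1: 3 σ bonds, plus one π bond — 3 electron domains, sp2.
C2 is sp2: 3 σ bonds, plus one π bond, 3 electron-density regions.
C3 — 4 σ bonds. Steric number 4, so sp3.
C4 — 4 σ bonds. Steric number 4, so sp3.
C5 has 4 σ bonds: steric number 4 → sp3.
C6: 3 σ bonds, plus one π bond — 3 electron domains, sp2.
C7: 2 σ bonds, plus two π bonds; 2 regions of electron density → sp.
C8 carries 3 σ bonds, plus one π bond, giving a steric number of 3, so it is sp2.
C9 carries 4 σ bonds, giving a steric number of 4, so it is sp3.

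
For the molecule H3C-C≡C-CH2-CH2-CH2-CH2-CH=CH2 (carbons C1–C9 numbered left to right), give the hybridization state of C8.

C8 has 3 σ bonds, plus one π bond: steric number 3 → sp2.

sp^2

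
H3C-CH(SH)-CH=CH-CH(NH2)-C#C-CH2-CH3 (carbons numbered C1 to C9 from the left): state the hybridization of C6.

C6 — 2 σ bonds, plus two π bonds. Steric number 2, so sp.

sp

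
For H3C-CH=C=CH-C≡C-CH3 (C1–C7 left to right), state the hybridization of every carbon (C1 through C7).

C1 sp3, C2 sp2, C3 sp, C4 sp2, C5 sp, C6 sp, C7 sp3

C1 has 4 σ bonds: steric number 4 → sp3.
C2 — 3 σ bonds, plus one π bond. Steric number 3, so sp2.
C3 — 2 σ bonds, plus two π bonds. Steric number 2, so sp.
C4 is sp2: 3 σ bonds, plus one π bond, 3 electron-density regions.
C5 is sp: 2 σ bonds, plus two π bonds, 2 electron-density regions.
C6: 2 σ bonds, plus two π bonds; 2 regions of electron density → sp.
C7: 4 σ bonds — 4 electron domains, sp3.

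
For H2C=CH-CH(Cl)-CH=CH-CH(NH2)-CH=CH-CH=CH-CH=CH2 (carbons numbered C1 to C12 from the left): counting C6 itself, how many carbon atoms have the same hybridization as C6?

2

C6 is sp3 (only σ bonds).
C1: sp2
C2: sp2
C3: sp3 ✓
C4: sp2
C5: sp2
C6: sp3 ✓
C7: sp2
C8: sp2
C9: sp2
C10: sp2
C11: sp2
C12: sp2
2 carbons are sp3.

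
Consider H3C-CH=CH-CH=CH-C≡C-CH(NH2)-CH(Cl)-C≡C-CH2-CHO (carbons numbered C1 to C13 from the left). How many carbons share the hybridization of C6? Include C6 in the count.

4

C6 is sp (two π bonds).
C1: sp3
C2: sp2
C3: sp2
C4: sp2
C5: sp2
C6: sp ✓
C7: sp ✓
C8: sp3
C9: sp3
C10: sp ✓
C11: sp ✓
C12: sp3
C13: sp2
4 carbons are sp.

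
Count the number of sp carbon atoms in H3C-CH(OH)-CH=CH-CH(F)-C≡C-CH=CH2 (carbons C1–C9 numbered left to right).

2

C1: sp3
C2: sp3
C3: sp2
C4: sp2
C5: sp3
C6: sp ✓
C7: sp ✓
C8: sp2
C9: sp2
C6, C7 → 2 sp carbons.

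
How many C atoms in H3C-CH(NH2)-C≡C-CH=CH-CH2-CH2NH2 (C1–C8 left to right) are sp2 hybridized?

C1: sp3
C2: sp3
C3: sp
C4: sp
C5: sp2 ✓
C6: sp2 ✓
C7: sp3
C8: sp3
C5, C6 → 2 sp2 carbons.

2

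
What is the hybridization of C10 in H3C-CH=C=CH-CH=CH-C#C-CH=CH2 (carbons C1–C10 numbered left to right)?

C10: 3 σ bonds, plus one π bond; 3 regions of electron density → sp2.

sp2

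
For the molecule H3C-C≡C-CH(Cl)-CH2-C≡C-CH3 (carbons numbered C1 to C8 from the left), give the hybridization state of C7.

sp

C7: 2 σ bonds, plus two π bonds — 2 electron domains, sp.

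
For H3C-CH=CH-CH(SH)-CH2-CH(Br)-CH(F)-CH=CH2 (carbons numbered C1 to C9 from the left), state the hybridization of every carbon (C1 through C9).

C1 has 4 σ bonds: steric number 4 → sp3.
C2 — 3 σ bonds, plus one π bond. Steric number 3, so sp2.
C3: 3 σ bonds, plus one π bond — 3 electron domains, sp2.
C4: 4 σ bonds — 4 electron domains, sp3.
C5 (4 σ bonds) has steric number 4: sp3.
C6 — 4 σ bonds. Steric number 4, so sp3.
C7 — 4 σ bonds. Steric number 4, so sp3.
C8: 3 σ bonds, plus one π bond — 3 electron domains, sp2.
C9 has 3 σ bonds, plus one π bond: steric number 3 → sp2.

C1 sp3, C2 sp2, C3 sp2, C4 sp3, C5 sp3, C6 sp3, C7 sp3, C8 sp2, C9 sp2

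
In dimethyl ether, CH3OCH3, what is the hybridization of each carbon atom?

Each carbon atom carries 4 σ bonds, giving a steric number of 4, so it is sp3.

sp³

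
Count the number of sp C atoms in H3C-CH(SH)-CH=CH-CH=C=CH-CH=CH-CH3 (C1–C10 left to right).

1

C1: sp3
C2: sp3
C3: sp2
C4: sp2
C5: sp2
C6: sp ✓
C7: sp2
C8: sp2
C9: sp2
C10: sp3
C6 → 1 sp carbon.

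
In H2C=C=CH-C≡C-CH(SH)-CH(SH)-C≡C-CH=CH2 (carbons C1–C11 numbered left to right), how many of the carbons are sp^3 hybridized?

C1: sp2
C2: sp
C3: sp2
C4: sp
C5: sp
C6: sp3 ✓
C7: sp3 ✓
C8: sp
C9: sp
C10: sp2
C11: sp2
C6, C7 → 2 sp3 carbons.

2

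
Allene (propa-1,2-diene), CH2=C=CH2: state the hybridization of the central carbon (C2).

sp

Two σ bonds and two π bonds (one to each neighbour) → sp.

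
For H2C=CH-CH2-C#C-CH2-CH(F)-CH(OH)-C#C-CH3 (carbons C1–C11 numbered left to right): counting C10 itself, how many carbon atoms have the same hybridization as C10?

C10 is sp (two π bonds).
C1: sp2
C2: sp2
C3: sp3
C4: sp ✓
C5: sp ✓
C6: sp3
C7: sp3
C8: sp3
C9: sp ✓
C10: sp ✓
C11: sp3
4 carbons are sp.

4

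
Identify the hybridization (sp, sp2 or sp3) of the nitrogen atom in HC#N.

The nitrogen atom — 1 σ bond and 1 lone pair, plus two π bonds. Steric number 2, so sp.

sp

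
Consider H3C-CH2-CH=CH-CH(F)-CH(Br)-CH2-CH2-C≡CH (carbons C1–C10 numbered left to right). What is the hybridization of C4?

sp^2

C4 is sp2: 3 σ bonds, plus one π bond, 3 electron-density regions.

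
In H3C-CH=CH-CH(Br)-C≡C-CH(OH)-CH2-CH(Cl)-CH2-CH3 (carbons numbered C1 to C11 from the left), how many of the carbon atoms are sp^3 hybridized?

C1: sp3 ✓
C2: sp2
C3: sp2
C4: sp3 ✓
C5: sp
C6: sp
C7: sp3 ✓
C8: sp3 ✓
C9: sp3 ✓
C10: sp3 ✓
C11: sp3 ✓
C1, C4, C7, C8, C9, C10, C11 → 7 sp3 carbons.

7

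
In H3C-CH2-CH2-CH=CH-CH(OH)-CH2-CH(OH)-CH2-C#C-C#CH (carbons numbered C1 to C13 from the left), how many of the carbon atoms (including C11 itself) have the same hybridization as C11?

4

C11 is sp (two π bonds).
C1: sp3
C2: sp3
C3: sp3
C4: sp2
C5: sp2
C6: sp3
C7: sp3
C8: sp3
C9: sp3
C10: sp ✓
C11: sp ✓
C12: sp ✓
C13: sp ✓
4 carbons are sp.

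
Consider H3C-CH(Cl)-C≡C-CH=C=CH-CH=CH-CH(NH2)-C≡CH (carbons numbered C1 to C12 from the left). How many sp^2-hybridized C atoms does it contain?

4

C1: sp3
C2: sp3
C3: sp
C4: sp
C5: sp2 ✓
C6: sp
C7: sp2 ✓
C8: sp2 ✓
C9: sp2 ✓
C10: sp3
C11: sp
C12: sp
C5, C7, C8, C9 → 4 sp2 carbons.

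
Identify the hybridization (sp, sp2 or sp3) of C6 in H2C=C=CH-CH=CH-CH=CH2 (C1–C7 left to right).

sp2

C6 has 3 σ bonds, plus one π bond: steric number 3 → sp2.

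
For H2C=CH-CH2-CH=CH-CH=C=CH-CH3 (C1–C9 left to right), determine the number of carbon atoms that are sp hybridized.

1

C1: sp2
C2: sp2
C3: sp3
C4: sp2
C5: sp2
C6: sp2
C7: sp ✓
C8: sp2
C9: sp3
C7 → 1 sp carbon.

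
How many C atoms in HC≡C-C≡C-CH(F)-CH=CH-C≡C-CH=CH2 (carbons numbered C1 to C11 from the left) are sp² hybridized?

C1: sp
C2: sp
C3: sp
C4: sp
C5: sp3
C6: sp2 ✓
C7: sp2 ✓
C8: sp
C9: sp
C10: sp2 ✓
C11: sp2 ✓
C6, C7, C10, C11 → 4 sp2 carbons.

4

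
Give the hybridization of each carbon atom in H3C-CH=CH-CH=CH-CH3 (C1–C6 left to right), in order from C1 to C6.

C1 sp3, C2 sp2, C3 sp2, C4 sp2, C5 sp2, C6 sp3

C1 has 4 σ bonds: steric number 4 → sp3.
C2 (3 σ bonds, plus one π bond) has steric number 3: sp2.
C3 (3 σ bonds, plus one π bond) has steric number 3: sp2.
C4 — 3 σ bonds, plus one π bond. Steric number 3, so sp2.
C5 — 3 σ bonds, plus one π bond. Steric number 3, so sp2.
C6 — 4 σ bonds. Steric number 4, so sp3.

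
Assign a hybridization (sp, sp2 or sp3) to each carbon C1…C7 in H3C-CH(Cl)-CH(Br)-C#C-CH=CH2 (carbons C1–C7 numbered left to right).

C1 has 4 σ bonds: steric number 4 → sp3.
C2 carries 4 σ bonds, giving a steric number of 4, so it is sp3.
C3 carries 4 σ bonds, giving a steric number of 4, so it is sp3.
C4: 2 σ bonds, plus two π bonds; 2 regions of electron density → sp.
C5 is sp: 2 σ bonds, plus two π bonds, 2 electron-density regions.
C6 is sp2: 3 σ bonds, plus one π bond, 3 electron-density regions.
C7 has 3 σ bonds, plus one π bond: steric number 3 → sp2.

C1 sp3, C2 sp3, C3 sp3, C4 sp, C5 sp, C6 sp2, C7 sp2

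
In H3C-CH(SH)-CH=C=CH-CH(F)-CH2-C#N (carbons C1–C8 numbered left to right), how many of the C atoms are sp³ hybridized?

4

C1: sp3 ✓
C2: sp3 ✓
C3: sp2
C4: sp
C5: sp2
C6: sp3 ✓
C7: sp3 ✓
C8: sp
C1, C2, C6, C7 → 4 sp3 carbons.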